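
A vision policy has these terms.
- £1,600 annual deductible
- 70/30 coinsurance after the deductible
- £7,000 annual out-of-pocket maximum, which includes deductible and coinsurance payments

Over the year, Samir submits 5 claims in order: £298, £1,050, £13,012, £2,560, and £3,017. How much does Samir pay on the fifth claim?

Claim 1 — £298: fully absorbed by the deductible. Member owes £298 (running OOP £298).
Claim 2 — £1,050: all of it applies to the deductible. Member owes £1,050 (running OOP £1,348).
Claim 3 — £13,012: £252 finishes the deductible; £12,760 goes to coinsurance; 30% of £12,760 = £3,828. Member owes £4,080 (running OOP £5,428).
Claim 4 — £2,560: 30% coinsurance on £2,560 = £768. Member pays £768; OOP now £6,196.
Claim 5 — £3,017: 30% coinsurance on £3,017 = £905.10. OOP would hit £7,101.10 > £7,000, so the cap limits the member to £7,000 − £6,196 = £804.

£804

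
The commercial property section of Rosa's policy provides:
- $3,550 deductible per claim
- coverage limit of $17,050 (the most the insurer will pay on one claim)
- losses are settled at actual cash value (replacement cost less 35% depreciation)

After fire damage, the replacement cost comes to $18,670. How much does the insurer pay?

Depreciate 35%: the covered value is $18,670 × 0.65 = $12,135.50.
After the deductible, $12,135.50 − $3,550 = $8,585.50 remains.
That's under the $17,050 cap, so the insurer reimburses the full $8,585.50.

$8,585.50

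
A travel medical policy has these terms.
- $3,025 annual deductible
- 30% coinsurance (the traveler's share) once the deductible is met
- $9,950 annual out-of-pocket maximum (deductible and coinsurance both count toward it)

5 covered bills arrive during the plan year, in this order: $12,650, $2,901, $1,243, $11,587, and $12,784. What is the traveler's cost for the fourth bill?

Bill 1, $12,650: deductible takes $3,025, $9,625 remains; traveler's 30% is $2,887.50. Traveler pays $5,912.50; OOP now $5,912.50.
Bill 2, $2,901: 30% coinsurance on $2,901 = $870.30. Traveler pays $870.30; OOP now $6,782.80.
Bill 3, $1,243: deductible already satisfied, so traveler's share is 30% × $1,243 = $372.90. Traveler pays $372.90; OOP now $7,155.70.
Bill 4, $11,587: deductible met; 30% of $11,587 = $3,476.10. OOP would hit $10,631.80 > $9,950, so the cap limits the traveler to $9,950 − $7,155.70 = $2,794.30.

$2,794.30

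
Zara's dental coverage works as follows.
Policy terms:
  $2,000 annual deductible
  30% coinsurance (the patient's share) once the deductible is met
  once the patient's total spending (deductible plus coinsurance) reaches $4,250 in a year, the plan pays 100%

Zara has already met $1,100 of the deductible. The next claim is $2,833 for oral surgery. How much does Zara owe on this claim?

$1,100 of the $2,000 deductible is already met, leaving $900.
After the $900 deductible portion, $2,833 − $900 = $1,933 is subject to coinsurance.
Coinsurance: $1,933 × 30% = $579.90.
Patient responsibility before any cap: $900 + $579.90 = $1,479.90.
Cumulative spending $1,100 + $1,479.90 = $2,579.90 stays under the $4,250 maximum.

$1,479.90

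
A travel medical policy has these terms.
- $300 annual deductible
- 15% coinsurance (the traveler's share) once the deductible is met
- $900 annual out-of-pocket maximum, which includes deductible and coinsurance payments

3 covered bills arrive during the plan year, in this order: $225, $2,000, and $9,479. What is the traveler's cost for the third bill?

Claim 1 — $225: entire amount goes to the deductible. Traveler pays $225; OOP now $225.
Claim 2 — $2,000: $75 finishes the deductible; $1,925 goes to coinsurance; coinsurance $1,925 × 15% = $288.75. Traveler pays $363.75; OOP now $588.75.
Claim 3 — $9,479: deductible already satisfied, so traveler's share is 15% × $9,479 = $1,421.85. OOP would hit $2,010.60 > $900, so the cap limits the traveler to $900 − $588.75 = $311.25.

$311.25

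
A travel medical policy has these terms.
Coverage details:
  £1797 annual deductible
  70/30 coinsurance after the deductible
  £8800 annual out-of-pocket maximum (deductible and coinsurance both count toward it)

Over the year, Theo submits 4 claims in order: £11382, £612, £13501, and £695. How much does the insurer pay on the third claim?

Bill 1, £11382: deductible takes £1797, £9585 remains; 30% of £9585 = £2875.50. Traveler owes £4672.50 (running OOP £4672.50). Insurer: £11382 − £4672.50 = £6709.50.
Bill 2, £612: 30% coinsurance on £612 = £183.60. Traveler owes £183.60 (running OOP £4856.10). Insurer: £612 − £183.60 = £428.40.
Bill 3, £13501: deductible met; 30% of £13501 = £4050.30. OOP would hit £8906.40 > £8800, so the cap limits the traveler to £8800 − £4856.10 = £3943.90. Insurer: £13501 − £3943.90 = £9557.10.

£9557.10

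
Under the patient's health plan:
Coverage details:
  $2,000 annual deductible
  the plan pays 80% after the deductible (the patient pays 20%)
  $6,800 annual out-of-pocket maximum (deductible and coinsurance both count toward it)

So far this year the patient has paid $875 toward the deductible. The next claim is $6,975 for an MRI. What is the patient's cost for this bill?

$875 of the $2,000 deductible is already met, leaving $1,125.
That leaves $6,975 − $1,125 = $5,850 for coinsurance.
Coinsurance: $5,850 × 20% = $1,170.
That puts the patient's cost at $1,125 + $1,170 = $2,295 before any cap.
Cumulative spending $875 + $2,295 = $3,170 stays under the $6,800 maximum.

$2,295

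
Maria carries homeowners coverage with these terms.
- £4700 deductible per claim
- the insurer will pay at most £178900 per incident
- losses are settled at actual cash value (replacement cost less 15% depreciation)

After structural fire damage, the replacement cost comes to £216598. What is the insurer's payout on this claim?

£178900

Depreciate 15%: the covered value is £216598 × 0.85 = £184108.30.
Subtract the deductible: £184108.30 − £4700 = £179408.30.
The £178900 per-incident cap binds; insurer pays £178900.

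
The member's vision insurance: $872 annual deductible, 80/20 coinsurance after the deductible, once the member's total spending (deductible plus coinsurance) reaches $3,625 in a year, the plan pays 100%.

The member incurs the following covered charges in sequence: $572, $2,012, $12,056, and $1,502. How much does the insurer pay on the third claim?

$9,645.40

#1 ($572): entire amount goes to the deductible. Member owes $572 (running OOP $572). Insurer: $572 − $572 = $0.
#2 ($2,012): deductible takes $300, $1,712 remains; 20% of $1,712 = $342.40. Member owes $642.40 (running OOP $1,214.40). Plan pays $2,012 − $642.40 = $1,369.60.
#3 ($12,056): deductible already satisfied, so member's share is 20% × $12,056 = $2,411.20. Adding that to $1,214.40 gives $3,625.60, past the $3,625 cap; member pays only $3,625 − $1,214.40 = $2,410.60. Insurer: $12,056 − $2,410.60 = $9,645.40.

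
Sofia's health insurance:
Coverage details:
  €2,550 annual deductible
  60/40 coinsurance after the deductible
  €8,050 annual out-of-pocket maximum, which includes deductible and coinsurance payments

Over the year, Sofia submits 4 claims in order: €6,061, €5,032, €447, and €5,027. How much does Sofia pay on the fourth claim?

€1,904

Claim 1 — €6,061: €2,550 finishes the deductible; €3,511 goes to coinsurance; patient's 40% is €1,404.40. Patient owes €3,954.40 (running OOP €3,954.40).
Claim 2 — €5,032: deductible met; 40% of €5,032 = €2,012.80. Patient pays €2,012.80; OOP now €5,967.20.
Claim 3 — €447: 40% coinsurance on €447 = €178.80. Patient owes €178.80 (running OOP €6,146).
Claim 4 — €5,027: 40% coinsurance on €5,027 = €2,010.80. That would push OOP to €8,156.80, over the €8,050 cap, so patient pays €8,050 − €6,146 = €1,904.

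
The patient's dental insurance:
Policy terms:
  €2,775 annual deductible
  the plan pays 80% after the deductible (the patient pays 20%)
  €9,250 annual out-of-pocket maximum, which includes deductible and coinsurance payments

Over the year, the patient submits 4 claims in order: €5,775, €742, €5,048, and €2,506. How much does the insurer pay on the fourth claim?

€2,004.80

Claim 1 — €5,775: €2,775 finishes the deductible; €3,000 goes to coinsurance; patient's 20% is €600. Cost to patient: €3,375. OOP to date €3,375. Insurer: €5,775 − €3,375 = €2,400.
Claim 2 — €742: deductible already satisfied, so patient's share is 20% × €742 = €148.40. Cost to patient: €148.40. OOP to date €3,523.40. Insurer: €742 − €148.40 = €593.60.
Claim 3 — €5,048: deductible already satisfied, so patient's share is 20% × €5,048 = €1,009.60. Patient pays €1,009.60; OOP now €4,533. Insurer: €5,048 − €1,009.60 = €4,038.40.
Claim 4 — €2,506: 20% coinsurance on €2,506 = €501.20. Cost to patient: €501.20. OOP to date €5,034.20. Plan pays €2,506 − €501.20 = €2,004.80.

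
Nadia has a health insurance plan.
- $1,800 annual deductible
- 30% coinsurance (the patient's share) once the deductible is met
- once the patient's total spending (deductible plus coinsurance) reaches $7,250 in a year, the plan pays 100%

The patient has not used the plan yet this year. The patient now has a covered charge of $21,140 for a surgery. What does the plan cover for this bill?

Nothing has been paid toward the $1,800 deductible, so the first $1,800 of this charge is applied there.
After the $1,800 deductible portion, $21,140 − $1,800 = $19,340 is subject to coinsurance.
Coinsurance: $19,340 × 30% = $5,802.
So the patient owes $1,800 + $5,802 = $7,602 before any cap.
That would bring total out-of-pocket to $7,602, past the $7,250 cap. The patient is capped at $7,250 − $0 = $7,250 on this claim.
Insurer pays the balance: $21,140 − $7,250 = $13,890.

$13,890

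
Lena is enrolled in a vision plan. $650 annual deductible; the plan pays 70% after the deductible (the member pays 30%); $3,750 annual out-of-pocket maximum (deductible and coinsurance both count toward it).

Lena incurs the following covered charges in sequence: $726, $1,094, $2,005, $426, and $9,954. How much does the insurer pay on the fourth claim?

$298.20

Bill 1, $726: $650 to deductible, leaving $76; member's 30% is $22.80. Member pays $672.80; OOP now $672.80. Insurer: $726 − $672.80 = $53.20.
Bill 2, $1,094: deductible met; 30% of $1,094 = $328.20. Cost to member: $328.20. OOP to date $1,001. Insurer: $1,094 − $328.20 = $765.80.
Bill 3, $2,005: deductible already satisfied, so member's share is 30% × $2,005 = $601.50. Cost to member: $601.50. OOP to date $1,602.50. Insurer: $2,005 − $601.50 = $1,403.50.
Bill 4, $426: 30% coinsurance on $426 = $127.80. Member owes $127.80 (running OOP $1,730.30). Insurer: $426 − $127.80 = $298.20.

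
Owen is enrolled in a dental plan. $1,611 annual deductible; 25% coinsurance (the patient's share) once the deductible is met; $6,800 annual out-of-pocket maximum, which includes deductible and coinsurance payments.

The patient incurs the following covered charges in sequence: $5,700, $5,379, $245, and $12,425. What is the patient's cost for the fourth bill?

Bill 1, $5,700: $1,611 finishes the deductible; $4,089 goes to coinsurance; patient's 25% is $1,022.25. Cost to patient: $2,633.25. OOP to date $2,633.25.
Bill 2, $5,379: 25% coinsurance on $5,379 = $1,344.75. Patient pays $1,344.75; OOP now $3,978.
Bill 3, $245: deductible already satisfied, so patient's share is 25% × $245 = $61.25. Patient owes $61.25 (running OOP $4,039.25).
Bill 4, $12,425: deductible met; 25% of $12,425 = $3,106.25. That would push OOP to $7,145.50, over the $6,800 cap, so patient pays $6,800 − $4,039.25 = $2,760.75.

$2,760.75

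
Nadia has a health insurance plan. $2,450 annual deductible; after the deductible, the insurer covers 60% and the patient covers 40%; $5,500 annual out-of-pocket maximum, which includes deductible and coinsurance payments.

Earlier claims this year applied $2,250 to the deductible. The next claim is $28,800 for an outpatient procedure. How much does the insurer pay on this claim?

$2,250 of the $2,450 deductible is already met, leaving $200.
That leaves $28,800 − $200 = $28,600 for coinsurance.
Coinsurance: $28,600 × 40% = $11,440.
That puts the patient's cost at $200 + $11,440 = $11,640 before any cap.
Year-to-date out-of-pocket would reach $2,250 + $11,640 = $13,890, above the $5,500 maximum, so the patient pays only $5,500 − $2,250 = $3,250.
Insurer pays the balance: $28,800 − $3,250 = $25,550.

$25,550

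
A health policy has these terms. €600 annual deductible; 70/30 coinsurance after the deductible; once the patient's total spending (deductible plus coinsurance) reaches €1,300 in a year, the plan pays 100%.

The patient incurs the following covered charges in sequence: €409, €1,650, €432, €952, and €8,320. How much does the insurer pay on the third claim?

€302.40

Claim 1 (€409): entire amount goes to the deductible. Cost to patient: €409. OOP to date €409. Plan pays €409 − €409 = €0.
Claim 2 (€1,650): €191 finishes the deductible; €1,459 goes to coinsurance; patient's 30% is €437.70. Patient owes €628.70 (running OOP €1,037.70). Insurer: €1,650 − €628.70 = €1,021.30.
Claim 3 (€432): 30% coinsurance on €432 = €129.60. Patient pays €129.60; OOP now €1,167.30. Plan pays €432 − €129.60 = €302.40.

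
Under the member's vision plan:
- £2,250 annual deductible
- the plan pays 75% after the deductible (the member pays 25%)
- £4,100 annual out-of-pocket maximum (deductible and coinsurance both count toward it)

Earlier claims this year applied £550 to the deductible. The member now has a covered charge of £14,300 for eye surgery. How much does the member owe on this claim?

£3,550

Deductible still to meet: £2,250 − £550 = £1,700.
After the £1,700 deductible portion, £14,300 − £1,700 = £12,600 is subject to coinsurance.
Member's 25% share of £12,600 is £3,150.
That puts the member's cost at £1,700 + £3,150 = £4,850 before any cap.
Adding £4,850 to the £550 already spent would give £5,400, which exceeds the £4,100 cap; the member pays just £4,100 − £550 = £3,550.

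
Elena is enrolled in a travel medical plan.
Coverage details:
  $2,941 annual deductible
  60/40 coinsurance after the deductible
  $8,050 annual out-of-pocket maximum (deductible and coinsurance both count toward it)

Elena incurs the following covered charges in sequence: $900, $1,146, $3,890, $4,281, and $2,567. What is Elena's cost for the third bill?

$2,093

#1 ($900): all of it applies to the deductible. Traveler owes $900 (running OOP $900).
#2 ($1,146): fully absorbed by the deductible. Cost to traveler: $1,146. OOP to date $2,046.
#3 ($3,890): deductible takes $895, $2,995 remains; coinsurance $2,995 × 40% = $1,198. Traveler owes $2,093 (running OOP $4,139).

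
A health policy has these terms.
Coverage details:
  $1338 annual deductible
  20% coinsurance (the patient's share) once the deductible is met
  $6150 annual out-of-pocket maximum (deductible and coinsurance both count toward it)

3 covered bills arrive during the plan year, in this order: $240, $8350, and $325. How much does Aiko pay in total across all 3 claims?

Bill 1, $240: entire amount goes to the deductible. Patient owes $240 (running OOP $240).
Bill 2, $8350: deductible takes $1098, $7252 remains; patient's 20% is $1450.40. Patient owes $2548.40 (running OOP $2788.40).
Bill 3, $325: 20% coinsurance on $325 = $65. Patient pays $65; OOP now $2853.40.
Summing the patient's payments: $240 + $2548.40 + $65 = $2853.40.

$2853.40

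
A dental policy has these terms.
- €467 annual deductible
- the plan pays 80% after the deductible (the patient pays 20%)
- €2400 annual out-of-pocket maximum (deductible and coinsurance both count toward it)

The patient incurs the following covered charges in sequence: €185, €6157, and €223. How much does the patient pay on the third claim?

€44.60

Bill 1, €185: entire amount goes to the deductible. Cost to patient: €185. OOP to date €185.
Bill 2, €6157: deductible takes €282, €5875 remains; coinsurance €5875 × 20% = €1175. Cost to patient: €1457. OOP to date €1642.
Bill 3, €223: deductible already satisfied, so patient's share is 20% × €223 = €44.60. Patient owes €44.60 (running OOP €1686.60).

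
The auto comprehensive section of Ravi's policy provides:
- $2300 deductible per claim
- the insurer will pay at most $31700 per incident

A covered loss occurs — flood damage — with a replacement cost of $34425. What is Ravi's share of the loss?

$2725

After the deductible, $34425 − $2300 = $32125 remains.
The $31700 per-incident cap binds; insurer pays $31700.
The policyholder bears the rest of the original loss: $34425 − $31700 = $2725.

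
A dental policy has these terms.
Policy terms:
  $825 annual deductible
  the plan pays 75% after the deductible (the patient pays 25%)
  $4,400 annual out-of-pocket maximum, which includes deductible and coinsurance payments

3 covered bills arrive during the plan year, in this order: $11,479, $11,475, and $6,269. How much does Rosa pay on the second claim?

$911.50

#1 ($11,479): $825 to deductible, leaving $10,654; 25% of $10,654 = $2,663.50. Cost to patient: $3,488.50. OOP to date $3,488.50.
#2 ($11,475): 25% coinsurance on $11,475 = $2,868.75. That would push OOP to $6,357.25, over the $4,400 cap, so patient pays $4,400 − $3,488.50 = $911.50.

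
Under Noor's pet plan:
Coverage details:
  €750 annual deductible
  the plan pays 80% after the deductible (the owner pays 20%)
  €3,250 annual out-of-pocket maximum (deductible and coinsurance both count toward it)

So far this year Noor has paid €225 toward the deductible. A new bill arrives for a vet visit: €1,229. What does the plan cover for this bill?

€225 of the €750 deductible is already met, leaving €525.
After the €525 deductible portion, €1,229 − €525 = €704 is subject to coinsurance.
Owner's 20% share of €704 is €140.80.
Owner responsibility before any cap: €525 + €140.80 = €665.80.
Total out-of-pocket so far would be €225 + €665.80 = €890.80, below the €3,250 cap — no reduction.
The insurer covers the remainder: €1,229 − €665.80 = €563.20.

€563.20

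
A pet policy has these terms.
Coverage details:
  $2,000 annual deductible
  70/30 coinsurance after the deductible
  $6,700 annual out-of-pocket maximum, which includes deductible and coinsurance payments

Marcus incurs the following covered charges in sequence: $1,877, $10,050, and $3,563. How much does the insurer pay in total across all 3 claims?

Bill 1, $1,877: entire amount goes to the deductible. Cost to owner: $1,877. OOP to date $1,877. Plan pays $1,877 − $1,877 = $0.
Bill 2, $10,050: deductible takes $123, $9,927 remains; 30% of $9,927 = $2,978.10. Owner pays $3,101.10; OOP now $4,978.10. Insurer: $10,050 − $3,101.10 = $6,948.90.
Bill 3, $3,563: deductible already satisfied, so owner's share is 30% × $3,563 = $1,068.90. Owner pays $1,068.90; OOP now $6,047. Insurer: $3,563 − $1,068.90 = $2,494.10.
Insurer total = bills − owner's total = $15,490 − $6,047 = $9,443.

$9,443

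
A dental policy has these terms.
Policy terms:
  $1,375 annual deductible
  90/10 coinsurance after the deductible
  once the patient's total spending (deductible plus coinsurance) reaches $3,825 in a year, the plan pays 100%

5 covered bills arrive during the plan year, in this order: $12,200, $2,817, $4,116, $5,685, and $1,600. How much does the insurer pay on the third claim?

$3,704.40

#1 ($12,200): deductible takes $1,375, $10,825 remains; 10% of $10,825 = $1,082.50. Cost to patient: $2,457.50. OOP to date $2,457.50. Plan pays $12,200 − $2,457.50 = $9,742.50.
#2 ($2,817): deductible met; 10% of $2,817 = $281.70. Patient pays $281.70; OOP now $2,739.20. Plan pays $2,817 − $281.70 = $2,535.30.
#3 ($4,116): 10% coinsurance on $4,116 = $411.60. Patient pays $411.60; OOP now $3,150.80. Plan pays $4,116 − $411.60 = $3,704.40.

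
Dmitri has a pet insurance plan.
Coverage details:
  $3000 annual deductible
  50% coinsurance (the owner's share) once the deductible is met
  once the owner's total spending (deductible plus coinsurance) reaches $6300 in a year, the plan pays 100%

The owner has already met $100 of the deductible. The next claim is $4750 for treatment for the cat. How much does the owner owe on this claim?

$3825

Deductible still to meet: $3000 − $100 = $2900.
After the $2900 deductible portion, $4750 − $2900 = $1850 is subject to coinsurance.
Owner's 50% share of $1850 is $925.
That puts the owner's cost at $2900 + $925 = $3825 before any cap.
Total out-of-pocket so far would be $100 + $3825 = $3925, below the $6300 cap — no reduction.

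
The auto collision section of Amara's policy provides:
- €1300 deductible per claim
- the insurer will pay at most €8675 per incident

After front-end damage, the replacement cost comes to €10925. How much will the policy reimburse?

€8675

Less the €1300 deductible: €10925 − €1300 = €9625.
€9625 exceeds the €8675 limit, so the insurer pays the limit: €8675.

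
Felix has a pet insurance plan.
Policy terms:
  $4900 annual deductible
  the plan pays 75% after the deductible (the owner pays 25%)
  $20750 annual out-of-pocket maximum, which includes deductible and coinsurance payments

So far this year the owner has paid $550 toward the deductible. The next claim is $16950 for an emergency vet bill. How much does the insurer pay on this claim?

$9450

Deductible still to meet: $4900 − $550 = $4350.
After the $4350 deductible portion, $16950 − $4350 = $12600 is subject to coinsurance.
25% of $12600 = $3150 falls to the owner.
Owner responsibility before any cap: $4350 + $3150 = $7500.
Year-to-date out-of-pocket becomes $550 + $7500 = $8050, still under the $20750 maximum, so no cap applies.
The plan picks up $16950 − $7500 = $9450.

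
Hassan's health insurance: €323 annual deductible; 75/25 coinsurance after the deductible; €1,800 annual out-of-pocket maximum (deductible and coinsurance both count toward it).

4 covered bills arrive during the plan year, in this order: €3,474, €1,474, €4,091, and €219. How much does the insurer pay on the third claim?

Claim 1 (€3,474): €323 to deductible, leaving €3,151; coinsurance €3,151 × 25% = €787.75. Patient owes €1,110.75 (running OOP €1,110.75). Insurer: €3,474 − €1,110.75 = €2,363.25.
Claim 2 (€1,474): 25% coinsurance on €1,474 = €368.50. Cost to patient: €368.50. OOP to date €1,479.25. Insurer: €1,474 − €368.50 = €1,105.50.
Claim 3 (€4,091): deductible met; 25% of €4,091 = €1,022.75. Adding that to €1,479.25 gives €2,502, past the €1,800 cap; patient pays only €1,800 − €1,479.25 = €320.75. Insurer: €4,091 − €320.75 = €3,770.25.

€3,770.25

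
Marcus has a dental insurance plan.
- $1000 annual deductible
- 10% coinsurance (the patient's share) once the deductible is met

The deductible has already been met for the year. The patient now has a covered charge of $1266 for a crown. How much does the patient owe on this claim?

$126.60

The deductible is already satisfied, so the full bill goes to coinsurance.
10% of $1266 = $126.60 falls to the patient.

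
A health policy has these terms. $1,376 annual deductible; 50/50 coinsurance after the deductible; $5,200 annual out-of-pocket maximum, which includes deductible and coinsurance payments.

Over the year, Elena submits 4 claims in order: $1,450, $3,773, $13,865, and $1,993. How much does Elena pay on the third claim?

$1,900.50

Bill 1, $1,450: $1,376 to deductible, leaving $74; patient's 50% is $37. Patient pays $1,413; OOP now $1,413.
Bill 2, $3,773: deductible met; 50% of $3,773 = $1,886.50. Patient pays $1,886.50; OOP now $3,299.50.
Bill 3, $13,865: deductible met; 50% of $13,865 = $6,932.50. OOP would hit $10,232 > $5,200, so the cap limits the patient to $5,200 − $3,299.50 = $1,900.50.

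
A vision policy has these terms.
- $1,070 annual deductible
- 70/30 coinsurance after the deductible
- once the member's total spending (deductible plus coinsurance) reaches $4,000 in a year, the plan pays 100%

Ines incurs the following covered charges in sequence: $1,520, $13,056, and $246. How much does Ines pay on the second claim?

Claim 1 ($1,520): $1,070 finishes the deductible; $450 goes to coinsurance; coinsurance $450 × 30% = $135. Cost to member: $1,205. OOP to date $1,205.
Claim 2 ($13,056): deductible already satisfied, so member's share is 30% × $13,056 = $3,916.80. That would push OOP to $5,121.80, over the $4,000 cap, so member pays $4,000 − $1,205 = $2,795.

$2,795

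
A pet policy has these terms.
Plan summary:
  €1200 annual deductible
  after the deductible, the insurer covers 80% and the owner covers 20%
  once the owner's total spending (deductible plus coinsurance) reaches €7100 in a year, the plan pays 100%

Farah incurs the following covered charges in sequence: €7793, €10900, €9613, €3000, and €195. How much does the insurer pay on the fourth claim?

Claim 1 — €7793: €1200 finishes the deductible; €6593 goes to coinsurance; coinsurance €6593 × 20% = €1318.60. Cost to owner: €2518.60. OOP to date €2518.60. Plan pays €7793 − €2518.60 = €5274.40.
Claim 2 — €10900: deductible met; 20% of €10900 = €2180. Owner pays €2180; OOP now €4698.60. Plan pays €10900 − €2180 = €8720.
Claim 3 — €9613: 20% coinsurance on €9613 = €1922.60. Owner owes €1922.60 (running OOP €6621.20). Insurer: €9613 − €1922.60 = €7690.40.
Claim 4 — €3000: 20% coinsurance on €3000 = €600. Adding that to €6621.20 gives €7221.20, past the €7100 cap; owner pays only €7100 − €6621.20 = €478.80. Plan pays €3000 − €478.80 = €2521.20.

€2521.20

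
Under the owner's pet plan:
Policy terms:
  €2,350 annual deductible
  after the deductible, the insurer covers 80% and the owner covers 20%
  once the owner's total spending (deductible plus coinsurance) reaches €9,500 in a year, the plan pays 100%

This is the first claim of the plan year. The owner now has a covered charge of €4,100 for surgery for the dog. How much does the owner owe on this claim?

€2,700

Nothing has been paid toward the €2,350 deductible, so the first €2,350 of this charge is applied there.
The remaining €1,750 (= €4,100 − €2,350) moves to coinsurance.
20% of €1,750 = €350 falls to the owner.
Owner responsibility before any cap: €2,350 + €350 = €2,700.
Cumulative spending €0 + €2,700 = €2,700 stays under the €9,500 maximum.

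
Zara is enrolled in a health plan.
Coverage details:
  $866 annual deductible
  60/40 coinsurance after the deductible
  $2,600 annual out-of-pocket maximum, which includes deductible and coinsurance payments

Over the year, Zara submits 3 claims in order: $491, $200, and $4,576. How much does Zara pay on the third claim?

$1,909

#1 ($491): fully absorbed by the deductible. Cost to patient: $491. OOP to date $491.
#2 ($200): all of it applies to the deductible. Patient owes $200 (running OOP $691).
#3 ($4,576): $175 finishes the deductible; $4,401 goes to coinsurance; 40% of $4,401 = $1,760.40. Deductible plus coinsurance: $175 + $1,760.40 = $1,935.40. OOP would hit $2,626.40 > $2,600, so the cap limits the patient to $2,600 − $691 = $1,909.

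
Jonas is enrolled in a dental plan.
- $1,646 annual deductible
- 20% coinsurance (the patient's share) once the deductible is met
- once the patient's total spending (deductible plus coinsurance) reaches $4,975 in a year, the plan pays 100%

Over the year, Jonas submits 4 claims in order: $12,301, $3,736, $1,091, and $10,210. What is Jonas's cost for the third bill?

$218.20

Claim 1 — $12,301: deductible takes $1,646, $10,655 remains; coinsurance $10,655 × 20% = $2,131. Patient owes $3,777 (running OOP $3,777).
Claim 2 — $3,736: 20% coinsurance on $3,736 = $747.20. Patient pays $747.20; OOP now $4,524.20.
Claim 3 — $1,091: 20% coinsurance on $1,091 = $218.20. Patient pays $218.20; OOP now $4,742.40.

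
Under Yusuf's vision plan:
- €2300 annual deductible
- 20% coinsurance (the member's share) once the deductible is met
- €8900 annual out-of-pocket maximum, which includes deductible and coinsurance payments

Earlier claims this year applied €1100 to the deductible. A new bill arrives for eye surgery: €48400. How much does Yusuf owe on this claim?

Deductible still to meet: €2300 − €1100 = €1200.
That leaves €48400 − €1200 = €47200 for coinsurance.
Member's 20% share of €47200 is €9440.
That puts the member's cost at €1200 + €9440 = €10640 before any cap.
That would bring total out-of-pocket to €11740, past the €8900 cap. The member is capped at €8900 − €1100 = €7800 on this claim.

€7800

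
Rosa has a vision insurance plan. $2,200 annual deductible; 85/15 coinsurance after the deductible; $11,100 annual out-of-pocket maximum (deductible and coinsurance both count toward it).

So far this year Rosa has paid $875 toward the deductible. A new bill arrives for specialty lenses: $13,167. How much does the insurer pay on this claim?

$10,065.70

Remaining deductible: $2,200 − $875 = $1,325.
After the $1,325 deductible portion, $13,167 − $1,325 = $11,842 is subject to coinsurance.
15% of $11,842 = $1,776.30 falls to the member.
Member responsibility before any cap: $1,325 + $1,776.30 = $3,101.30.
Total out-of-pocket so far would be $875 + $3,101.30 = $3,976.30, below the $11,100 cap — no reduction.
The plan picks up $13,167 − $3,101.30 = $10,065.70.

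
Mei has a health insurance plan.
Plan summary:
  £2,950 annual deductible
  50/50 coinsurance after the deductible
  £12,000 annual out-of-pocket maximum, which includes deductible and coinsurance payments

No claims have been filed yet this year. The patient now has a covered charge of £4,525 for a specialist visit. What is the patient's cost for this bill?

The full £2,950 deductible is still open; £2,950 of this bill applies to it.
That leaves £4,525 − £2,950 = £1,575 for coinsurance.
50% of £1,575 = £787.50 falls to the patient.
So the patient owes £2,950 + £787.50 = £3,737.50 before any cap.
Year-to-date out-of-pocket becomes £0 + £3,737.50 = £3,737.50, still under the £12,000 maximum, so no cap applies.

£3,737.50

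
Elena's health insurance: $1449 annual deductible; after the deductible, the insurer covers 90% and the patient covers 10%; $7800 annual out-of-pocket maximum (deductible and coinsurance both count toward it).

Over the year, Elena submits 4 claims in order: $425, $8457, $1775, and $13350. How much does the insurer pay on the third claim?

Claim 1 — $425: all of it applies to the deductible. Cost to patient: $425. OOP to date $425. Plan pays $425 − $425 = $0.
Claim 2 — $8457: $1024 to deductible, leaving $7433; patient's 10% is $743.30. Patient owes $1767.30 (running OOP $2192.30). Plan pays $8457 − $1767.30 = $6689.70.
Claim 3 — $1775: deductible met; 10% of $1775 = $177.50. Patient pays $177.50; OOP now $2369.80. Insurer: $1775 − $177.50 = $1597.50.

$1597.50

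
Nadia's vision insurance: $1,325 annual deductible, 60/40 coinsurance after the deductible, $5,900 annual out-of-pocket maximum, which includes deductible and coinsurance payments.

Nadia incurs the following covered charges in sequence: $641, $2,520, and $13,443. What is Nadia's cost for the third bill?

Claim 1 ($641): entire amount goes to the deductible. Member pays $641; OOP now $641.
Claim 2 ($2,520): $684 to deductible, leaving $1,836; 40% of $1,836 = $734.40. Cost to member: $1,418.40. OOP to date $2,059.40.
Claim 3 ($13,443): deductible already satisfied, so member's share is 40% × $13,443 = $5,377.20. Adding that to $2,059.40 gives $7,436.60, past the $5,900 cap; member pays only $5,900 − $2,059.40 = $3,840.60.

$3,840.60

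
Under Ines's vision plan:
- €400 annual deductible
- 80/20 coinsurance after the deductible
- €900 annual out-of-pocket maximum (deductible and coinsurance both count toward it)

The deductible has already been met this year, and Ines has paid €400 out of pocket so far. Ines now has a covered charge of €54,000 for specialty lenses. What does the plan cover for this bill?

With the deductible met, the entire €54,000 is subject to coinsurance.
Coinsurance: €54,000 × 20% = €10,800.
Adding €10,800 to the €400 already spent would give €11,200, which exceeds the €900 cap; the member pays just €900 − €400 = €500.
The plan picks up €54,000 − €500 = €53,500.

€53,500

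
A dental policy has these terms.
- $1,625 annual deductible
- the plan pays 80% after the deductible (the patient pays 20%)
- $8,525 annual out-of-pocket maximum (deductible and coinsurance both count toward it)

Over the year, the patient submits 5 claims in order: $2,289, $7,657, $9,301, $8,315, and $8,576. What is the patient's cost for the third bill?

Claim 1 ($2,289): $1,625 finishes the deductible; $664 goes to coinsurance; coinsurance $664 × 20% = $132.80. Patient owes $1,757.80 (running OOP $1,757.80).
Claim 2 ($7,657): 20% coinsurance on $7,657 = $1,531.40. Patient pays $1,531.40; OOP now $3,289.20.
Claim 3 ($9,301): deductible already satisfied, so patient's share is 20% × $9,301 = $1,860.20. Patient pays $1,860.20; OOP now $5,149.40.

$1,860.20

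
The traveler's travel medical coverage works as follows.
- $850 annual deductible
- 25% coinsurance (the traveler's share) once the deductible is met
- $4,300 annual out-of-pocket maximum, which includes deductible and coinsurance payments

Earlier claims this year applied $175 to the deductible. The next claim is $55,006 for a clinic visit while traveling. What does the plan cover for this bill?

$50,881

Deductible still to meet: $850 − $175 = $675.
After the $675 deductible portion, $55,006 − $675 = $54,331 is subject to coinsurance.
Coinsurance: $54,331 × 25% = $13,582.75.
So the traveler owes $675 + $13,582.75 = $14,257.75 before any cap.
Year-to-date out-of-pocket would reach $175 + $14,257.75 = $14,432.75, above the $4,300 maximum, so the traveler pays only $4,300 − $175 = $4,125.
The plan picks up $55,006 − $4,125 = $50,881.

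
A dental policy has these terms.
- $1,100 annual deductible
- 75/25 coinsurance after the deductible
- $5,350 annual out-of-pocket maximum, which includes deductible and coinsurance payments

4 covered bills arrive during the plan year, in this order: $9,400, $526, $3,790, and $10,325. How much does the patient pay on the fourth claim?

Bill 1, $9,400: $1,100 to deductible, leaving $8,300; 25% of $8,300 = $2,075. Patient owes $3,175 (running OOP $3,175).
Bill 2, $526: deductible met; 25% of $526 = $131.50. Cost to patient: $131.50. OOP to date $3,306.50.
Bill 3, $3,790: deductible already satisfied, so patient's share is 25% × $3,790 = $947.50. Patient owes $947.50 (running OOP $4,254).
Bill 4, $10,325: 25% coinsurance on $10,325 = $2,581.25. OOP would hit $6,835.25 > $5,350, so the cap limits the patient to $5,350 − $4,254 = $1,096.

$1,096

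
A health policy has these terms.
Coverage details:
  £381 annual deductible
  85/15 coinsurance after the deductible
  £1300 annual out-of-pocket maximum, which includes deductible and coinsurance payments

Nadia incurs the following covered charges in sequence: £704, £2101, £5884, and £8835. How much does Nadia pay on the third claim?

£555.40

Claim 1 (£704): deductible takes £381, £323 remains; 15% of £323 = £48.45. Patient pays £429.45; OOP now £429.45.
Claim 2 (£2101): deductible already satisfied, so patient's share is 15% × £2101 = £315.15. Patient owes £315.15 (running OOP £744.60).
Claim 3 (£5884): deductible already satisfied, so patient's share is 15% × £5884 = £882.60. Adding that to £744.60 gives £1627.20, past the £1300 cap; patient pays only £1300 − £744.60 = £555.40.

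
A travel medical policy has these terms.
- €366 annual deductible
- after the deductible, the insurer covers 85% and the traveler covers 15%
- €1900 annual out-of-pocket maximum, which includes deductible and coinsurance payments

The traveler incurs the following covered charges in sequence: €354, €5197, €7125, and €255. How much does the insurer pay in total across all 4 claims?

Claim 1 — €354: all of it applies to the deductible. Traveler pays €354; OOP now €354. Insurer: €354 − €354 = €0.
Claim 2 — €5197: deductible takes €12, €5185 remains; coinsurance €5185 × 15% = €777.75. Traveler owes €789.75 (running OOP €1143.75). Plan pays €5197 − €789.75 = €4407.25.
Claim 3 — €7125: 15% coinsurance on €7125 = €1068.75. That would push OOP to €2212.50, over the €1900 cap, so traveler pays €1900 − €1143.75 = €756.25. Insurer: €7125 − €756.25 = €6368.75.
Claim 4 — €255: 15% coinsurance on €255 = €38.25. Adding that to €1900 gives €1938.25, past the €1900 cap; traveler pays only €1900 − €1900 = €0. Plan pays €255 − €0 = €255.
Insurer total = bills − traveler's total = €12931 − €1900 = €11031.

€11031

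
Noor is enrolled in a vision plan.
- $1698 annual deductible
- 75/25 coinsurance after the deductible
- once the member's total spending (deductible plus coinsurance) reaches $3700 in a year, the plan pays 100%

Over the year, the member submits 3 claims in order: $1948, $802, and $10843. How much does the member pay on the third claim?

$1739

Claim 1 ($1948): deductible takes $1698, $250 remains; member's 25% is $62.50. Member owes $1760.50 (running OOP $1760.50).
Claim 2 ($802): deductible already satisfied, so member's share is 25% × $802 = $200.50. Member pays $200.50; OOP now $1961.
Claim 3 ($10843): deductible already satisfied, so member's share is 25% × $10843 = $2710.75. OOP would hit $4671.75 > $3700, so the cap limits the member to $3700 − $1961 = $1739.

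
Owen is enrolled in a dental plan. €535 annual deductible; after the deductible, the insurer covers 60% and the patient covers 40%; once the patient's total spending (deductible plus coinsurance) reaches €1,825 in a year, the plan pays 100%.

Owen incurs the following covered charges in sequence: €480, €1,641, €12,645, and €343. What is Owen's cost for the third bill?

Claim 1 — €480: fully absorbed by the deductible. Patient owes €480 (running OOP €480).
Claim 2 — €1,641: deductible takes €55, €1,586 remains; patient's 40% is €634.40. Patient owes €689.40 (running OOP €1,169.40).
Claim 3 — €12,645: deductible already satisfied, so patient's share is 40% × €12,645 = €5,058. OOP would hit €6,227.40 > €1,825, so the cap limits the patient to €1,825 − €1,169.40 = €655.60.

€655.60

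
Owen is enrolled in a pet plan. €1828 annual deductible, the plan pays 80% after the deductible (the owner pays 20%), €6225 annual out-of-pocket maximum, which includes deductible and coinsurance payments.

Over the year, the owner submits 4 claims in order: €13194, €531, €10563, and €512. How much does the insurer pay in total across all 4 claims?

€18575

Bill 1, €13194: €1828 to deductible, leaving €11366; 20% of €11366 = €2273.20. Cost to owner: €4101.20. OOP to date €4101.20. Plan pays €13194 − €4101.20 = €9092.80.
Bill 2, €531: 20% coinsurance on €531 = €106.20. Cost to owner: €106.20. OOP to date €4207.40. Plan pays €531 − €106.20 = €424.80.
Bill 3, €10563: 20% coinsurance on €10563 = €2112.60. That would push OOP to €6320, over the €6225 cap, so owner pays €6225 − €4207.40 = €2017.60. Plan pays €10563 − €2017.60 = €8545.40.
Bill 4, €512: deductible already satisfied, so owner's share is 20% × €512 = €102.40. Adding that to €6225 gives €6327.40, past the €6225 cap; owner pays only €6225 − €6225 = €0. Plan pays €512 − €0 = €512.
Insurer total = bills − owner's total = €24800 − €6225 = €18575.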